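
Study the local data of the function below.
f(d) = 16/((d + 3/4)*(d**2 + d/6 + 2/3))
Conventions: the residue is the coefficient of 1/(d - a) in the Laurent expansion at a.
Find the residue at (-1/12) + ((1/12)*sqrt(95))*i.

The factor d**2 + d/6 + 2/3 splits as (d - a)(d - a') with a = (-1/12) + ((1/12)*sqrt(95))*i, a' = (-1/12) - ((1/12)*sqrt(95))*i. At the order-1 pole a set g(d) = (d - a)*f(d) = [16/(d + 3/4)] / (d - a').
Simple pole: residue = g(a) at a = (-1/12) + ((1/12)*sqrt(95))*i, which is (-384/53) - ((3072/5035)*sqrt(95))*i.

The residue is (-384/53) - ((3072/5035)*sqrt(95))*i.


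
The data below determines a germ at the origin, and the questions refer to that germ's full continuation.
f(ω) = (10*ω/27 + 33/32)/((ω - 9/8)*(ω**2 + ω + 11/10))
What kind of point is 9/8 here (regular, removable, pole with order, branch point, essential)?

The denominator factor ω - 9/8 vanishes at 9/8 and appears to the power 1; the numerator there equals 139/96, nonzero, and no other factor vanishes.
Hence a pole whose order is the multiplicity, 1.

The point is a pole of order 1.


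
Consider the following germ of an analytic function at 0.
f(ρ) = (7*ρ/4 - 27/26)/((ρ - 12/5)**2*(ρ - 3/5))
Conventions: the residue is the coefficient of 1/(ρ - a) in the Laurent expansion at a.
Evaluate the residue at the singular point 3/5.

At the order-1 pole 3/5 set g(ρ) = (ρ - (3/5))*f(ρ) = (7*ρ/4 - 27/26)/(ρ - 12/5)**2.
Simple pole: residue = g(a) at a = 3/5, which is 5/1404.

The residue is 5/1404.


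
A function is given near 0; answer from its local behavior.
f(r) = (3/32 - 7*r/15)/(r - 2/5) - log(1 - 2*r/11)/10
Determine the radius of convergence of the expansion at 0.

Denominator factor (r - 2/5): pole of order 1 at 2/5, modulus 2/5.
Branch term (-1/10)*log(1 - r/(11/2)): its argument vanishes at r = 11/2, a logarithmic branch point, modulus 11/2.
The radius of convergence is the smallest modulus among the singular points: 2/5.

The radius of convergence is 2/5.


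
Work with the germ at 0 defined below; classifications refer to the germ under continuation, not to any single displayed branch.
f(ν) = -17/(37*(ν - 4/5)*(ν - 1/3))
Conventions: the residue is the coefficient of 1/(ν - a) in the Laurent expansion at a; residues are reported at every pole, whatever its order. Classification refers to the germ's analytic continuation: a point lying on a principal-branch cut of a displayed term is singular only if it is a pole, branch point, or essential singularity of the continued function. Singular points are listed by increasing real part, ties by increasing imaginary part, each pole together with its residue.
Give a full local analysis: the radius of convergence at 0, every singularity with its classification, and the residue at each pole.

Radius of convergence at 0: 1/3.
At 1/3: a pole of order 1; residue 255/259.
At 4/5: a pole of order 1; residue -255/259.

Denominator factor (ν - 1/3): pole of order 1 at 1/3, modulus 1/3.
Denominator factor (ν - 4/5): pole of order 1 at 4/5, modulus 4/5.
The radius of convergence is the smallest modulus among the singular points: 1/3.
At the order-1 pole 1/3 set g(ν) = (ν - (1/3))*f(ν) = -17/(37*(ν - 4/5)).
Simple pole: residue = g(a) at a = 1/3, which is 255/259.
At the order-1 pole 4/5 set g(ν) = (ν - (4/5))*f(ν) = -17/(37*(ν - 1/3)).
Simple pole: residue = g(a) at a = 4/5, which is -255/259.
List the singular points by increasing real part (a conjugate pair: the negative imaginary part first).


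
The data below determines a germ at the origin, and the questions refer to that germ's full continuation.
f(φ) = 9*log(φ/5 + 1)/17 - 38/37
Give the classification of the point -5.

The point is a logarithmic branch point.

The term (9/17)*log(1 - φ/(-5)) has argument 1 - -5/(-5) = 0 at -5: a logarithmic (infinitely-sheeted) branch point; the remaining terms are analytic or single-valued there.


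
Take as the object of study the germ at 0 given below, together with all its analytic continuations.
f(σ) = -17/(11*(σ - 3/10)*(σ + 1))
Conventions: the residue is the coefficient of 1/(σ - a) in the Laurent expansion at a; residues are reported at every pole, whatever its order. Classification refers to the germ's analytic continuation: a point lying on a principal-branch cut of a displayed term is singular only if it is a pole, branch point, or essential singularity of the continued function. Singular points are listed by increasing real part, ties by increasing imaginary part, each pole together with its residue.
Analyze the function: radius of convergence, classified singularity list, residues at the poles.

Radius of convergence at 0: 3/10.
At -1: a pole of order 1; residue 170/143.
At 3/10: a pole of order 1; residue -170/143.

Denominator factor (σ + 1): pole of order 1 at -1, modulus 1.
Denominator factor (σ - 3/10): pole of order 1 at 3/10, modulus 3/10.
The radius of convergence is the smallest modulus among the singular points: 3/10.
At the order-1 pole -1 set g(σ) = (σ - (-1))*f(σ) = -17/(11*(σ - 3/10)).
Simple pole: residue = g(a) at a = -1, which is 170/143.
At the order-1 pole 3/10 set g(σ) = (σ - (3/10))*f(σ) = -17/(11*(σ + 1)).
Simple pole: residue = g(a) at a = 3/10, which is -170/143.
List the singular points by increasing real part (a conjugate pair: the negative imaginary part first).


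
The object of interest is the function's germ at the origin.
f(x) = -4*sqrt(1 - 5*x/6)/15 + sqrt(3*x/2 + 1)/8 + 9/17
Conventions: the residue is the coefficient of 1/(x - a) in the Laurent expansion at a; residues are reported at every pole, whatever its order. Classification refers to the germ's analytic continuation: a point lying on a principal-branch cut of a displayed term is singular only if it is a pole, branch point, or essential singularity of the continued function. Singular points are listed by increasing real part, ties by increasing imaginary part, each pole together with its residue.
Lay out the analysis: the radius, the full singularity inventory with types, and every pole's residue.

Radius of convergence at 0: 2/3.
At -2/3: an algebraic (square-root) branch point.
At 6/5: an algebraic (square-root) branch point.

Branch term (1/8)*sqrt(1 - x/(-2/3)): its argument vanishes at x = -2/3, a square-root branch point, modulus 2/3.
Branch term (-4/15)*sqrt(1 - x/(6/5)): its argument vanishes at x = 6/5, a square-root branch point, modulus 6/5.
The radius of convergence is the smallest modulus among the singular points: 2/3.
List the singular points by increasing real part (a conjugate pair: the negative imaginary part first).


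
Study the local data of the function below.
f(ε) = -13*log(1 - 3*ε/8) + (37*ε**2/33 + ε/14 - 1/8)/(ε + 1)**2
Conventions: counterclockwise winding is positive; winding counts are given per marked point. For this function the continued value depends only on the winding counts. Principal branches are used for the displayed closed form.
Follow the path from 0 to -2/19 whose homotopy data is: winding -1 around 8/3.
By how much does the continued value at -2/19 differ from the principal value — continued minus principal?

The rational part is single-valued and drops out of the difference; each branch term changes only by its own monodromy.
(-13)*log(1 - ε/(8/3)): each positive loop around 8/3 adds 2*pi*i to the log, so winding -1 contributes (-13)*(-1)*2*pi*i = (26)*pi*i.
Summing the contributions at ε = -2/19 gives (26)*pi*i.

Continued minus principal equals (26)*pi*i.


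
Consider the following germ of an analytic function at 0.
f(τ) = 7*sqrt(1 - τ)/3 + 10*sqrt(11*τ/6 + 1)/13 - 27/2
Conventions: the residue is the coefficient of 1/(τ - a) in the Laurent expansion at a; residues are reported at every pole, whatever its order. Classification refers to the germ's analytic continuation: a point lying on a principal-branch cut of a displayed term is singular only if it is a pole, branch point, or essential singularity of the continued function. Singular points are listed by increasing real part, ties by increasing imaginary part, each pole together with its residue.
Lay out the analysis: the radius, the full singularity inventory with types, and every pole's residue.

Radius of convergence at 0: 6/11.
At -6/11: an algebraic (square-root) branch point.
At 1: an algebraic (square-root) branch point.

Branch term (7/3)*sqrt(1 - τ/(1)): its argument vanishes at τ = 1, a square-root branch point, modulus 1.
Branch term (10/13)*sqrt(1 - τ/(-6/11)): its argument vanishes at τ = -6/11, a square-root branch point, modulus 6/11.
The radius of convergence is the smallest modulus among the singular points: 6/11.
List the singular points by increasing real part (a conjugate pair: the negative imaginary part first).


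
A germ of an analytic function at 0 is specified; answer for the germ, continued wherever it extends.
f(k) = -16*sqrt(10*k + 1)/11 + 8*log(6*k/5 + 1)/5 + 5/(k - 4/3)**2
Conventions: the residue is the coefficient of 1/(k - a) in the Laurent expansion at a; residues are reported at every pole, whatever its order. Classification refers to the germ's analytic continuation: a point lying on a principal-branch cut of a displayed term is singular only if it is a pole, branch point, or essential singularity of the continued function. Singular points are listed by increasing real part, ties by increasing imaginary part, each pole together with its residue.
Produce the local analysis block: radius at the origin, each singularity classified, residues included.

Radius of convergence at 0: 1/10.
At -5/6: a logarithmic branch point.
At -1/10: an algebraic (square-root) branch point.
At 4/3: a pole of order 2; residue 0.

Denominator factor (k - 4/3)^2: pole of order 2 at 4/3, modulus 4/3.
Branch term (-16/11)*sqrt(1 - k/(-1/10)): its argument vanishes at k = -1/10, a square-root branch point, modulus 1/10.
Branch term (8/5)*log(1 - k/(-5/6)): its argument vanishes at k = -5/6, a logarithmic branch point, modulus 5/6.
The radius of convergence is the smallest modulus among the singular points: 1/10.
The branch terms are analytic at 4/3 and contribute nothing to the residue; only the rational part matters.
At the order-2 pole 4/3 set g(k) = (k - (4/3))^2*(rational part) = 5.
Order-2 pole: residue = g'(a); g'(4/3) = 0, so the residue is 0.
List the singular points by increasing real part (a conjugate pair: the negative imaginary part first).


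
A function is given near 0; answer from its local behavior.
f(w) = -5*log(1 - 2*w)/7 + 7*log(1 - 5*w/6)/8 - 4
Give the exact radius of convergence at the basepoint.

The radius of convergence is 1/2.

Branch term (7/8)*log(1 - w/(6/5)): its argument vanishes at w = 6/5, a logarithmic branch point, modulus 6/5.
Branch term (-5/7)*log(1 - w/(1/2)): its argument vanishes at w = 1/2, a logarithmic branch point, modulus 1/2.
The radius of convergence is the smallest modulus among the singular points: 1/2.


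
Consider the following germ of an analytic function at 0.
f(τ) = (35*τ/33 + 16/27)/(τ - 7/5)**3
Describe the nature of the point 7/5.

The denominator factor τ - 7/5 vanishes at 7/5 and appears to the power 3; the numerator there equals 617/297, nonzero, and no other factor vanishes.
Hence a pole whose order is the multiplicity, 3.

The point is a pole of order 3.


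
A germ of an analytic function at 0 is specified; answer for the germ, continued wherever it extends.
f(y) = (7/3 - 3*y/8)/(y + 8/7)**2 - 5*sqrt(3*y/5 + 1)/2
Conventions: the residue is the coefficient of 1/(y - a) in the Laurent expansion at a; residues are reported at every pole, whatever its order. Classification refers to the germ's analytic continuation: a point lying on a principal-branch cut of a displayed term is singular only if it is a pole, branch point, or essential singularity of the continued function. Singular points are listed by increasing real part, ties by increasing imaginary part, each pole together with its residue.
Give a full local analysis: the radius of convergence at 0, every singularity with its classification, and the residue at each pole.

Denominator factor (y + 8/7)^2: pole of order 2 at -8/7, modulus 8/7.
Branch term (-5/2)*sqrt(1 - y/(-5/3)): its argument vanishes at y = -5/3, a square-root branch point, modulus 5/3.
The radius of convergence is the smallest modulus among the singular points: 8/7.
The branch term is analytic at -8/7 and contributes nothing to the residue; only the rational part matters.
At the order-2 pole -8/7 set g(y) = (y - (-8/7))^2*(rational part) = 7/3 - 3*y/8.
Order-2 pole: residue = g'(a); g'(-8/7) = -3/8, so the residue is -3/8.
List the singular points by increasing real part (a conjugate pair: the negative imaginary part first).

Radius of convergence at 0: 8/7.
At -5/3: an algebraic (square-root) branch point.
At -8/7: a pole of order 2; residue -3/8.


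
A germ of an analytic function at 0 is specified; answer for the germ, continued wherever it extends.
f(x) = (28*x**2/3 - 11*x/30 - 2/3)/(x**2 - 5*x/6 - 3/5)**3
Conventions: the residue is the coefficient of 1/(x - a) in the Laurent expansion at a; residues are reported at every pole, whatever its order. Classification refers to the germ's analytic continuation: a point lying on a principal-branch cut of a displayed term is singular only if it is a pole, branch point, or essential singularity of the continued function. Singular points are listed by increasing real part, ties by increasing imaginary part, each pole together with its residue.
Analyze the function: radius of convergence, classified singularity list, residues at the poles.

Radius of convergence at 0: -5/12 + (1/60)*sqrt(2785).
At 5/12 - (1/60)*sqrt(2785): a pole of order 3; residue (1873080/172808693)*sqrt(2785).
At 5/12 + (1/60)*sqrt(2785): a pole of order 3; residue -(1873080/172808693)*sqrt(2785).


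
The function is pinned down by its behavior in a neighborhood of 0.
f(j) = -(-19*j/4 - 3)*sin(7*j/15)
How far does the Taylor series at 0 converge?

The factor -sin(7*j/15) is entire and contributes no finite singular point.
The polynomial part has no poles.
No finite singular points: the Taylor series at 0 converges everywhere.

The radius of convergence is infinite.


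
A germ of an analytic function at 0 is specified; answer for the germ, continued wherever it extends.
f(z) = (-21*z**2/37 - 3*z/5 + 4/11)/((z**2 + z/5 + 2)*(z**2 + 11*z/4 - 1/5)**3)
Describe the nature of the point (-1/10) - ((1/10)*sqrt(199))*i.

The point is a pole of order 1.

The denominator factor z**2 + z/5 + 2 vanishes at (-1/10) - ((1/10)*sqrt(199))*i and appears to the power 1; the numerator there equals (3149/2035) + ((9/185)*sqrt(199))*i, nonzero, and no other factor vanishes.
Hence a pole whose order is the multiplicity, 1.


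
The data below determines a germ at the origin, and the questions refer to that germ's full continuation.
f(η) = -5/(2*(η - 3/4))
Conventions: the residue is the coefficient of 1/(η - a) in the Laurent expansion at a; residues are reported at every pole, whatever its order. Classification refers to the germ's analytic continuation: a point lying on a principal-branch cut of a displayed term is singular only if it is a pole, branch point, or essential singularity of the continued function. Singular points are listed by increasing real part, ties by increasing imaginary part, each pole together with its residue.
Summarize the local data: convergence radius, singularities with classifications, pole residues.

Denominator factor (η - 3/4): pole of order 1 at 3/4, modulus 3/4.
The radius of convergence is the smallest modulus among the singular points: 3/4.
At the order-1 pole 3/4 set g(η) = (η - (3/4))*f(η) = -5/2.
Simple pole: residue = g(a) at a = 3/4, which is -5/2.

Radius of convergence at 0: 3/4.
At 3/4: a pole of order 1; residue -5/2.


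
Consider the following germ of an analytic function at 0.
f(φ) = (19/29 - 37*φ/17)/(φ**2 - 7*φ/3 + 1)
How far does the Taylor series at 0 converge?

Denominator factor (φ**2 - 7*φ/3 + 1): discriminant 13/9, real irrational roots 7/6 + (1/6)*sqrt(13) and 7/6 - (1/6)*sqrt(13); poles of order 1, moduli 7/6 + (1/6)*sqrt(13) and 7/6 - (1/6)*sqrt(13).
The radius of convergence is the smallest modulus among the singular points: 7/6 - (1/6)*sqrt(13).

The radius of convergence is 7/6 - (1/6)*sqrt(13).


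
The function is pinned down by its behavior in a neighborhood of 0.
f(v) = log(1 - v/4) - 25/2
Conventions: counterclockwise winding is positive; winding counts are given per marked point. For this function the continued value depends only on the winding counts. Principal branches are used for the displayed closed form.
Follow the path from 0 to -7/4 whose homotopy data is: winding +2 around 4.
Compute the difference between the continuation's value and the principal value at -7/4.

The rational part is single-valued and drops out of the difference; each branch term changes only by its own monodromy.
(1)*log(1 - v/(4)): each positive loop around 4 adds 2*pi*i to the log, so winding +2 contributes (1)*(2)*2*pi*i = (4)*pi*i.
Summing the contributions at v = -7/4 gives (4)*pi*i.

Continued minus principal equals (4)*pi*i.


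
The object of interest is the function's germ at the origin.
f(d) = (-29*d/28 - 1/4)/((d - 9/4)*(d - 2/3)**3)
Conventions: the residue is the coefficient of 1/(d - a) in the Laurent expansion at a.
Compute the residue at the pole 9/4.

The residue is -31212/48013.

At the order-1 pole 9/4 set g(d) = (d - (9/4))*f(d) = (-29*d/28 - 1/4)/(d - 2/3)**3.
Simple pole: residue = g(a) at a = 9/4, which is -31212/48013.


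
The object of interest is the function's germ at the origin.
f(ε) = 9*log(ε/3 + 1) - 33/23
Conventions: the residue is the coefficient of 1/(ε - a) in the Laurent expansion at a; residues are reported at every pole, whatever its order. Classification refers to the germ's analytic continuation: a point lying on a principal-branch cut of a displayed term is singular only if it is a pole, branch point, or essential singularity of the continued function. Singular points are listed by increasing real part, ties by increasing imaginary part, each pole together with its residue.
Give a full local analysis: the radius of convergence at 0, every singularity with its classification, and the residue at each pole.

Radius of convergence at 0: 3.
At -3: a logarithmic branch point.

Branch term (9)*log(1 - ε/(-3)): its argument vanishes at ε = -3, a logarithmic branch point, modulus 3.
The radius of convergence is the smallest modulus among the singular points: 3.


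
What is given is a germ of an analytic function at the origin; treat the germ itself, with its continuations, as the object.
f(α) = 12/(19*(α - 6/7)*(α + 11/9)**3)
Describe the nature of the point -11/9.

The point is a pole of order 3.

The denominator factor α + 11/9 vanishes at -11/9 and appears to the power 3; the numerator there equals 12/19, nonzero, and no other factor vanishes.
Hence a pole whose order is the multiplicity, 3.


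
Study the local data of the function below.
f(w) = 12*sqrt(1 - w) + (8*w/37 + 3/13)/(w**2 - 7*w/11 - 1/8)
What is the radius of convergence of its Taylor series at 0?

The radius of convergence is -7/22 + (1/44)*sqrt(438).

Denominator factor (w**2 - 7*w/11 - 1/8): discriminant 219/242, real irrational roots 7/22 + (1/44)*sqrt(438) and 7/22 - (1/44)*sqrt(438); poles of order 1, moduli 7/22 + (1/44)*sqrt(438) and -7/22 + (1/44)*sqrt(438).
Branch term (12)*sqrt(1 - w/(1)): its argument vanishes at w = 1, a square-root branch point, modulus 1.
The radius of convergence is the smallest modulus among the singular points: -7/22 + (1/44)*sqrt(438).


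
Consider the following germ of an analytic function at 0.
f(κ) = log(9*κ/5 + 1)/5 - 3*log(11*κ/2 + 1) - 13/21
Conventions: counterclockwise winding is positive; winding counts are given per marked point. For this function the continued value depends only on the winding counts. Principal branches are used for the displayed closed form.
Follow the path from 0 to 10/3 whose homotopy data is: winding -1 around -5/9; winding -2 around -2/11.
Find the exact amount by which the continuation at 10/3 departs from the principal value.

Continued minus principal equals (58/5)*pi*i.

The rational part is single-valued and drops out of the difference; each branch term changes only by its own monodromy.
(-3)*log(1 - κ/(-2/11)): each positive loop around -2/11 adds 2*pi*i to the log, so winding -2 contributes (-3)*(-2)*2*pi*i = (12)*pi*i.
(1/5)*log(1 - κ/(-5/9)): each positive loop around -5/9 adds 2*pi*i to the log, so winding -1 contributes (1/5)*(-1)*2*pi*i = -(2/5)*pi*i.
Summing the contributions at κ = 10/3 gives (58/5)*pi*i.


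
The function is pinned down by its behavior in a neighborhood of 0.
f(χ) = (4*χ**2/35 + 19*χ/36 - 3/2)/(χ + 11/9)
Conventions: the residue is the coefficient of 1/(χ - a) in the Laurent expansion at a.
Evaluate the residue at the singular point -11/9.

The residue is -7463/3780.

At the order-1 pole -11/9 set g(χ) = (χ - (-11/9))*f(χ) = 4*χ**2/35 + 19*χ/36 - 3/2.
Simple pole: residue = g(a) at a = -11/9, which is -7463/3780.


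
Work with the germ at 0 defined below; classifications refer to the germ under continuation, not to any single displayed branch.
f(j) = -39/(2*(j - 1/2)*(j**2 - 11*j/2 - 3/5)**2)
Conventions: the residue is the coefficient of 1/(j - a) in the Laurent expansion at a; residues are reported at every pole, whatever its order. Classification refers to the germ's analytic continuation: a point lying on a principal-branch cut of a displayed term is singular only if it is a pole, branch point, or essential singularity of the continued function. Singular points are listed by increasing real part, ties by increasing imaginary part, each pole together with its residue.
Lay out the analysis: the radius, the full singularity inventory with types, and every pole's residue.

Radius of convergence at 0: -11/4 + (1/20)*sqrt(3265).
At 11/4 - (1/20)*sqrt(3265): a pole of order 2; residue 975/961 + (6818175/409779049)*sqrt(3265).
At 1/2: a pole of order 1; residue -1950/961.
At 11/4 + (1/20)*sqrt(3265): a pole of order 2; residue 975/961 - (6818175/409779049)*sqrt(3265).


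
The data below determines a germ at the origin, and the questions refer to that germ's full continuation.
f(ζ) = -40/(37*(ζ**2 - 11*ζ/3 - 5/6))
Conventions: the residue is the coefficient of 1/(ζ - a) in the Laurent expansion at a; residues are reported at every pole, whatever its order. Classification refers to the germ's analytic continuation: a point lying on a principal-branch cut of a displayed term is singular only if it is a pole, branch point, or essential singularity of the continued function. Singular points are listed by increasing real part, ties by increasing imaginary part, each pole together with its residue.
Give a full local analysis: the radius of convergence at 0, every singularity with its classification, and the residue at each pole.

Radius of convergence at 0: -11/6 + (1/6)*sqrt(151).
At 11/6 - (1/6)*sqrt(151): a pole of order 1; residue (120/5587)*sqrt(151).
At 11/6 + (1/6)*sqrt(151): a pole of order 1; residue -(120/5587)*sqrt(151).

Denominator factor (ζ**2 - 11*ζ/3 - 5/6): discriminant 151/9, real irrational roots 11/6 + (1/6)*sqrt(151) and 11/6 - (1/6)*sqrt(151); poles of order 1, moduli 11/6 + (1/6)*sqrt(151) and -11/6 + (1/6)*sqrt(151).
The radius of convergence is the smallest modulus among the singular points: -11/6 + (1/6)*sqrt(151).
The factor ζ**2 - 11*ζ/3 - 5/6 splits as (ζ - a)(ζ - a') with a = 11/6 - (1/6)*sqrt(151), a' = 11/6 + (1/6)*sqrt(151). At the order-1 pole a set g(ζ) = (ζ - a)*f(ζ) = [-40/37] / (ζ - a').
Simple pole: residue = g(a) at a = 11/6 - (1/6)*sqrt(151), which is (120/5587)*sqrt(151).
The factor ζ**2 - 11*ζ/3 - 5/6 splits as (ζ - a)(ζ - a') with a = 11/6 + (1/6)*sqrt(151), a' = 11/6 - (1/6)*sqrt(151). At the order-1 pole a set g(ζ) = (ζ - a)*f(ζ) = [-40/37] / (ζ - a').
Simple pole: residue = g(a) at a = 11/6 + (1/6)*sqrt(151), which is -(120/5587)*sqrt(151).
List the singular points by increasing real part (a conjugate pair: the negative imaginary part first).


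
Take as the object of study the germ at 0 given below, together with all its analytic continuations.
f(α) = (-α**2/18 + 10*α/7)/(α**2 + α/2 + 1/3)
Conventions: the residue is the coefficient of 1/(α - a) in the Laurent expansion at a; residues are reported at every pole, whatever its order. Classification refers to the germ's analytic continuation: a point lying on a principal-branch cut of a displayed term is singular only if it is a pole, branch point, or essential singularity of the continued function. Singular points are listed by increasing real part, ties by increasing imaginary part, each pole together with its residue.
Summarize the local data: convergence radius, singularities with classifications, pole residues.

Denominator factor (α**2 + α/2 + 1/3): discriminant -13/12, complex-conjugate roots (-1/4) + ((1/12)*sqrt(39))*i and (-1/4) - ((1/12)*sqrt(39))*i; poles of order 1, moduli (1/3)*sqrt(3) and (1/3)*sqrt(3).
The radius of convergence is the smallest modulus among the singular points: (1/3)*sqrt(3).
The factor α**2 + α/2 + 1/3 splits as (α - a)(α - a') with a = (-1/4) - ((1/12)*sqrt(39))*i, a' = (-1/4) + ((1/12)*sqrt(39))*i. At the order-1 pole a set g(α) = (α - a)*f(α) = [-α**2/18 + 10*α/7] / (α - a').
Simple pole: residue = g(a) at a = (-1/4) - ((1/12)*sqrt(39))*i, which is (367/504) - ((1045/19656)*sqrt(39))*i.
The factor α**2 + α/2 + 1/3 splits as (α - a)(α - a') with a = (-1/4) + ((1/12)*sqrt(39))*i, a' = (-1/4) - ((1/12)*sqrt(39))*i. At the order-1 pole a set g(α) = (α - a)*f(α) = [-α**2/18 + 10*α/7] / (α - a').
Simple pole: residue = g(a) at a = (-1/4) + ((1/12)*sqrt(39))*i, which is (367/504) + ((1045/19656)*sqrt(39))*i.
List the singular points by increasing real part (a conjugate pair: the negative imaginary part first).

Radius of convergence at 0: (1/3)*sqrt(3).
At (-1/4) - ((1/12)*sqrt(39))*i: a pole of order 1; residue (367/504) - ((1045/19656)*sqrt(39))*i.
At (-1/4) + ((1/12)*sqrt(39))*i: a pole of order 1; residue (367/504) + ((1045/19656)*sqrt(39))*i.


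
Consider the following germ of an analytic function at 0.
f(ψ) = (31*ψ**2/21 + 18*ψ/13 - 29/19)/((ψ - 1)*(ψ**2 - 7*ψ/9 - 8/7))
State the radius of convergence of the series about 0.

Denominator factor (ψ**2 - 7*ψ/9 - 8/7): discriminant 2935/567, real irrational roots 7/18 + (1/126)*sqrt(20545) and 7/18 - (1/126)*sqrt(20545); poles of order 1, moduli 7/18 + (1/126)*sqrt(20545) and -7/18 + (1/126)*sqrt(20545).
Denominator factor (ψ - 1): pole of order 1 at 1, modulus 1.
The radius of convergence is the smallest modulus among the singular points: -7/18 + (1/126)*sqrt(20545).

The radius of convergence is -7/18 + (1/126)*sqrt(20545).


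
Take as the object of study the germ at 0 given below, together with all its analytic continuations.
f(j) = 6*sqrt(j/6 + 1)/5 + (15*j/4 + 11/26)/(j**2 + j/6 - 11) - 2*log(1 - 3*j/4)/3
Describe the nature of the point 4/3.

The point is a logarithmic branch point.

The term (-2/3)*log(1 - j/(4/3)) has argument 1 - 4/3/(4/3) = 0 at 4/3: a logarithmic (infinitely-sheeted) branch point; the remaining terms are analytic or single-valued there.


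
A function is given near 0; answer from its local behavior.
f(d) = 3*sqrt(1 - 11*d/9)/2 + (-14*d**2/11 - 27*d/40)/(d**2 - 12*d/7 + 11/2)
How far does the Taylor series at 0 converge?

Denominator factor (d**2 - 12*d/7 + 11/2): discriminant -934/49, complex-conjugate roots (6/7) + ((1/14)*sqrt(934))*i and (6/7) - ((1/14)*sqrt(934))*i; poles of order 1, moduli (1/2)*sqrt(22) and (1/2)*sqrt(22).
Branch term (3/2)*sqrt(1 - d/(9/11)): its argument vanishes at d = 9/11, a square-root branch point, modulus 9/11.
The radius of convergence is the smallest modulus among the singular points: 9/11.

The radius of convergence is 9/11.


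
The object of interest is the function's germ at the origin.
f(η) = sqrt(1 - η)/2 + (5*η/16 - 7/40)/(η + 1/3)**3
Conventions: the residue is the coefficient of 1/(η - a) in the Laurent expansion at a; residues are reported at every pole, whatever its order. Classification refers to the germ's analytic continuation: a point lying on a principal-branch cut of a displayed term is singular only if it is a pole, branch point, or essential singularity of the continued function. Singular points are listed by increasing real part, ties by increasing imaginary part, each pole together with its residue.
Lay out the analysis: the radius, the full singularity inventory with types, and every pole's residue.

Radius of convergence at 0: 1/3.
At -1/3: a pole of order 3; residue 0.
At 1: an algebraic (square-root) branch point.

Denominator factor (η + 1/3)^3: pole of order 3 at -1/3, modulus 1/3.
Branch term (1/2)*sqrt(1 - η/(1)): its argument vanishes at η = 1, a square-root branch point, modulus 1.
The radius of convergence is the smallest modulus among the singular points: 1/3.
The branch term is analytic at -1/3 and contributes nothing to the residue; only the rational part matters.
At the order-3 pole -1/3 set g(η) = (η - (-1/3))^3*(rational part) = 5*η/16 - 7/40.
Order-3 pole: residue = g''(a)/2; g''(-1/3) = 0, so the residue is 0.
List the singular points by increasing real part (a conjugate pair: the negative imaginary part first).


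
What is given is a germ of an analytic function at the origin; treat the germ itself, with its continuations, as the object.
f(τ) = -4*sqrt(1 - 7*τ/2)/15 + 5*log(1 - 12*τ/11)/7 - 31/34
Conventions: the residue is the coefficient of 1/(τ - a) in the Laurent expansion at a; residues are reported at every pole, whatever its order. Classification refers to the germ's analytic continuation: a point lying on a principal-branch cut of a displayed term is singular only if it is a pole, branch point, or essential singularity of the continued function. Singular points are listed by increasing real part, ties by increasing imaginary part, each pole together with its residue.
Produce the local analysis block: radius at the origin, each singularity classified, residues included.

Branch term (5/7)*log(1 - τ/(11/12)): its argument vanishes at τ = 11/12, a logarithmic branch point, modulus 11/12.
Branch term (-4/15)*sqrt(1 - τ/(2/7)): its argument vanishes at τ = 2/7, a square-root branch point, modulus 2/7.
The radius of convergence is the smallest modulus among the singular points: 2/7.
List the singular points by increasing real part (a conjugate pair: the negative imaginary part first).

Radius of convergence at 0: 2/7.
At 2/7: an algebraic (square-root) branch point.
At 11/12: a logarithmic branch point.


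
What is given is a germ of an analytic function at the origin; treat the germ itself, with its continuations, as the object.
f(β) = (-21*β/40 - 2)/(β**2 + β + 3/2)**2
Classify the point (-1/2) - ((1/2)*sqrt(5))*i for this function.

The point is a pole of order 2.

The denominator factor β**2 + β + 3/2 vanishes at (-1/2) - ((1/2)*sqrt(5))*i and appears to the power 2; the numerator there equals (-139/80) + ((21/80)*sqrt(5))*i, nonzero, and no other factor vanishes.
Hence a pole whose order is the multiplicity, 2.


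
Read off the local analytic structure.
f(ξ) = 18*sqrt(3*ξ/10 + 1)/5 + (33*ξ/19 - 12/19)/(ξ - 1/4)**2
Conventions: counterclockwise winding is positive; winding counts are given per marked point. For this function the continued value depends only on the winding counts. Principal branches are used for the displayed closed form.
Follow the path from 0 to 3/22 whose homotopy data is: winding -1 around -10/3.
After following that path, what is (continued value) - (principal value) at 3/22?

The rational part is single-valued and drops out of the difference; each branch term changes only by its own monodromy.
(18/5)*sqrt(1 - ξ/(-10/3)): winding -1 is odd, the square root flips sign, contributing -2*(18/5)*sqrt(1 - (3/22)/(-10/3)) = -2*(18/5)*sqrt(229/220) = -(18/275)*sqrt(12595).
Summing the contributions at ξ = 3/22 gives -(18/275)*sqrt(12595).

Continued minus principal equals -(18/275)*sqrt(12595).


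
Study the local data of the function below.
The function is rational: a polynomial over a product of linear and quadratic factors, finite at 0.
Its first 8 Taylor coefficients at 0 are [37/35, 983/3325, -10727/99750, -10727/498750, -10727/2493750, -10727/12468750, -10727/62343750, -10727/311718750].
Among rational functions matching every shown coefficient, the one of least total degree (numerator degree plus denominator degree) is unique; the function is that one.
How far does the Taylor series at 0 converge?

The radius of convergence is 5.

No rational of total degree below 3 reproduces all 8 coefficients; solving the [2/1] Pade equations on them gives f(γ) = (5*γ**2/6 - 8*γ/19 - 37/7)/(γ - 5), whose expansion matches every shown term.
Denominator factor (γ - 5): pole of order 1 at 5, modulus 5.
The radius of convergence is the smallest modulus among the singular points: 5.


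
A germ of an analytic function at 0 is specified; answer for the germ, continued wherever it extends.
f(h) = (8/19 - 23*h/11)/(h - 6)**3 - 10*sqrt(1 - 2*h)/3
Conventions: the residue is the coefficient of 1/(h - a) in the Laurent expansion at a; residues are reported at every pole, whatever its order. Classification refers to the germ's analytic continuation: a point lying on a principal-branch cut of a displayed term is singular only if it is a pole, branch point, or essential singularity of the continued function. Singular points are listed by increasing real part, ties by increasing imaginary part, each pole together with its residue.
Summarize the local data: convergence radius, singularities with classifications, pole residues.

Radius of convergence at 0: 1/2.
At 1/2: an algebraic (square-root) branch point.
At 6: a pole of order 3; residue 0.

Denominator factor (h - 6)^3: pole of order 3 at 6, modulus 6.
Branch term (-10/3)*sqrt(1 - h/(1/2)): its argument vanishes at h = 1/2, a square-root branch point, modulus 1/2.
The radius of convergence is the smallest modulus among the singular points: 1/2.
The branch term is analytic at 6 and contributes nothing to the residue; only the rational part matters.
At the order-3 pole 6 set g(h) = (h - (6))^3*(rational part) = 8/19 - 23*h/11.
Order-3 pole: residue = g''(a)/2; g''(6) = 0, so the residue is 0.
List the singular points by increasing real part (a conjugate pair: the negative imaginary part first).


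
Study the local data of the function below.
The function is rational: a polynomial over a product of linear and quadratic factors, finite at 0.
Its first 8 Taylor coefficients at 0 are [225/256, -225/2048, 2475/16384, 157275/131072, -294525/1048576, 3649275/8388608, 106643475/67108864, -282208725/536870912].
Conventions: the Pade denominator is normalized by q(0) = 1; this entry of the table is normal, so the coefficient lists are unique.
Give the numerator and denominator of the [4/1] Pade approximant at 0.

Taylor coefficients needed (read off): a_0 = 225/256, a_1 = -225/2048, a_2 = 2475/16384, a_3 = 157275/131072, a_4 = -294525/1048576, a_5 = 3649275/8388608.
Write the denominator as Q(r) = 1 + q1*r. Requiring Q*f - P = O(r^6) with deg P <= 4 kills the coefficients of r^5..r^5 in Q*f:
  r^5: a_5 + q1*a_4 = 0, i.e. 3649275/8388608 + (-294525/1048576)*q1 = 0.
Solving this linear system: q1 = 2317/1496.
The numerator is Q*f truncated at degree 4: P0 = a_0 = 225/256; P1 = a_1 + q1*a_0 = 239625/191488; P2 = a_2 + q1*a_1 = -14625/765952; P3 = a_3 + q1*a_2 = 399375/278528; P4 = a_4 + q1*a_3 = 19333125/12255232.

The Pade approximant has numerator coefficients [225/256, 239625/191488, -14625/765952, 399375/278528, 19333125/12255232]; denominator coefficients [1, 2317/1496].


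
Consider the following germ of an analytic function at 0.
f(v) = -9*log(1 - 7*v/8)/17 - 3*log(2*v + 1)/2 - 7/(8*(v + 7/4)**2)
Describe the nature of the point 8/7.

The term (-9/17)*log(1 - v/(8/7)) has argument 1 - 8/7/(8/7) = 0 at 8/7: a logarithmic (infinitely-sheeted) branch point; the remaining terms are analytic or single-valued there.

The point is a logarithmic branch point.


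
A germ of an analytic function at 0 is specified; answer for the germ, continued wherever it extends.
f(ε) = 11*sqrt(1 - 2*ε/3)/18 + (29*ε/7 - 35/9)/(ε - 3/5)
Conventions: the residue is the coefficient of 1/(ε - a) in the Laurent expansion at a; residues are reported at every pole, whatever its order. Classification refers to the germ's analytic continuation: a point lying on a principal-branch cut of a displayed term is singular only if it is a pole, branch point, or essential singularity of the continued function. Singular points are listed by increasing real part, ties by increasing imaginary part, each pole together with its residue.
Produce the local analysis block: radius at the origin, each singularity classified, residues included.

Radius of convergence at 0: 3/5.
At 3/5: a pole of order 1; residue -442/315.
At 3/2: an algebraic (square-root) branch point.

Denominator factor (ε - 3/5): pole of order 1 at 3/5, modulus 3/5.
Branch term (11/18)*sqrt(1 - ε/(3/2)): its argument vanishes at ε = 3/2, a square-root branch point, modulus 3/2.
The radius of convergence is the smallest modulus among the singular points: 3/5.
The branch term is analytic at 3/5 and contributes nothing to the residue; only the rational part matters.
At the order-1 pole 3/5 set g(ε) = (ε - (3/5))*(rational part) = 29*ε/7 - 35/9.
Simple pole: residue = g(a) at a = 3/5, which is -442/315.
List the singular points by increasing real part (a conjugate pair: the negative imaginary part first).


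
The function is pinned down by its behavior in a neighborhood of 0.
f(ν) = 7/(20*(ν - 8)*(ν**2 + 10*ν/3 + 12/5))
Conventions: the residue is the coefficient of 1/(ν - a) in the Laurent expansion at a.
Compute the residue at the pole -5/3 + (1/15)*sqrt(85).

The residue is -21/11168 - (609/189856)*sqrt(85).

The factor ν**2 + 10*ν/3 + 12/5 splits as (ν - a)(ν - a') with a = -5/3 + (1/15)*sqrt(85), a' = -5/3 - (1/15)*sqrt(85). At the order-1 pole a set g(ν) = (ν - a)*f(ν) = [7/(20*(ν - 8))] / (ν - a').
Simple pole: residue = g(a) at a = -5/3 + (1/15)*sqrt(85), which is -21/11168 - (609/189856)*sqrt(85).


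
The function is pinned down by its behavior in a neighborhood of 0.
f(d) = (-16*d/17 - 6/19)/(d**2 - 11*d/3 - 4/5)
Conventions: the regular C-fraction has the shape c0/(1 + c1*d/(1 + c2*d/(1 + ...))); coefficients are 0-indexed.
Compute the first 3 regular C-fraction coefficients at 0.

The regular C-fraction coefficients are [15/38, 109/68, 20903/5559].

Taylor coefficients (expand at 0): a_0 = 15/38, a_1 = -1635/2584, a_2 = 35075/10336.
c0 = a_0 = 15/38. Peel one level at a time: if S = 1 + c*d/S' with S'(0) = 1, then c is the d-coefficient of S and S' = c*d/(S - 1).
S_1 = c0/f = 1 + (109/68)*d + (-20903/3468)*d^2 + ...; c1 = 109/68.
S_2 = c1*d/(S_1 - 1) = 1 + (20903/5559)*d + ...; c2 = 20903/5559.


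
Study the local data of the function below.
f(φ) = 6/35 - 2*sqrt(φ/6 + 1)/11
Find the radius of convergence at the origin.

Branch term (-2/11)*sqrt(1 - φ/(-6)): its argument vanishes at φ = -6, a square-root branch point, modulus 6.
The radius of convergence is the smallest modulus among the singular points: 6.

The radius of convergence is 6.


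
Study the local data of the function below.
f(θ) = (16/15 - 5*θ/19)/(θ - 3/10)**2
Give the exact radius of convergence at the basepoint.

The radius of convergence is 3/10.

Denominator factor (θ - 3/10)^2: pole of order 2 at 3/10, modulus 3/10.
The radius of convergence is the smallest modulus among the singular points: 3/10.


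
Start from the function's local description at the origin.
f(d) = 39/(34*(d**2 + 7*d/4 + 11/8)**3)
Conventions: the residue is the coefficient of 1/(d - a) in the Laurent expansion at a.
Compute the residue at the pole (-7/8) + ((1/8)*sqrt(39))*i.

The residue is -((1024/8619)*sqrt(39))*i.

The factor d**2 + 7*d/4 + 11/8 splits as (d - a)(d - a') with a = (-7/8) + ((1/8)*sqrt(39))*i, a' = (-7/8) - ((1/8)*sqrt(39))*i. At the order-3 pole a set g(d) = (d - a)^3*f(d) = [39/34] / (d - a')^3.
Order-3 pole: residue = g''(a)/2; g''((-7/8) + ((1/8)*sqrt(39))*i) = -((2048/8619)*sqrt(39))*i, so the residue is -((1024/8619)*sqrt(39))*i.
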